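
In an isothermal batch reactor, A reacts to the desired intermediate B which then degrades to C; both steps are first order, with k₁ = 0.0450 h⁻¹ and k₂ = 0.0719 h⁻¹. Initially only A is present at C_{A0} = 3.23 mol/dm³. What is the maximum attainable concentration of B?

0.923 mol/dm³

For a first-order series the maximum intermediate yield is C_{B,max}/C_{A0} = (k₁/k₂)^[k₂/(k₂−k₁)].
= (0.0450/0.0719)^(0.0719/(0.0719−0.0450)) = (0.6259)^(2.673) = 0.2858.
C_{B,max} = 0.2858×3.23 = 0.923 mol/dm³.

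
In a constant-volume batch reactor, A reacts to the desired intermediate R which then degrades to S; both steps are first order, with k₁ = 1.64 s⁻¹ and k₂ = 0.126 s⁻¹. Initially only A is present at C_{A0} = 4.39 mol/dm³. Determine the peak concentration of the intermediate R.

Evaluating C_R at t_opt = ln(k₂/k₁)/(k₂−k₁) gives C_{R,max}/C_{A0} = (k₁/k₂)^[k₂/(k₂−k₁)].
= (1.64/0.126)^(0.126/(0.126−1.64)) = (13.02)^(-0.08322) = 0.8077.
C_{R,max} = 0.8077×4.39 = 3.55 mol/dm³.

3.55 mol/dm³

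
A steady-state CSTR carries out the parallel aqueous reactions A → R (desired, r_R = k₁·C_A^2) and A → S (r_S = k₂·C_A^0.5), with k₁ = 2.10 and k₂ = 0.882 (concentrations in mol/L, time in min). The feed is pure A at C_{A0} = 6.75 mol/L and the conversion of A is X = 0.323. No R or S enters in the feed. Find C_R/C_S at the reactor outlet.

Exit C_A = C_{A0}(1−X) = 6.75×0.677 = 4.570 mol/L.
In a CSTR the entire volume is at exit conditions, so r_R = 2.10×4.570^2 = 43.85 and r_S = 0.882×4.570^0.5 = 1.885.
Overall selectivity = C_R/C_S = r_Rτ/(r_Sτ) = r_R/r_S = 23.3.

23.3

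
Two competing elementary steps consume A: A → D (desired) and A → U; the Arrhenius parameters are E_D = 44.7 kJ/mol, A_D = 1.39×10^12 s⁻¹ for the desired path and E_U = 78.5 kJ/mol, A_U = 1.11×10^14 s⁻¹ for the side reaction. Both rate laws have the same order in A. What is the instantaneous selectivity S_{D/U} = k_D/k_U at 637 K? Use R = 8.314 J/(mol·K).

Since both paths have the same order in A, the concentration cancels and S_{D/U} = k_D/k_U = (A_D/A_U)·exp[(E_U−E_D)/(RT)].
(E_U−E_D)/(RT) = (78.5−44.7)×10³/(8.314×637) = 33800/5296 = 6.382.
k_D/k_U = (1.39×10^12/1.11×10^14)·exp(6.382) = 0.01252 × 591.2 = 7.40.

7.40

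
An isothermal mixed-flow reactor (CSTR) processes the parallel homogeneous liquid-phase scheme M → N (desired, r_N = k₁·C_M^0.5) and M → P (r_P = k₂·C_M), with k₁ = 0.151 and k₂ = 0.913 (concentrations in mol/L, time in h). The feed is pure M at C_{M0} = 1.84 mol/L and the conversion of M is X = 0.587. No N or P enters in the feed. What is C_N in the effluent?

0.172 mol/L

Exit C_M = C_{M0}(1−X) = 1.84×0.413 = 0.7599 mol/L.
Rates in a CSTR are evaluated at the outlet concentration: r_N = 0.151×0.7599^0.5 = 0.1316, r_P = 0.913×0.7599 = 0.6938.
Fraction of consumed M going to N: r_N/(r_N+r_P) = 0.1595.
C_N = 0.1595·C_{M0}·X = 0.1595×1.84×0.587 = 0.172 mol/L.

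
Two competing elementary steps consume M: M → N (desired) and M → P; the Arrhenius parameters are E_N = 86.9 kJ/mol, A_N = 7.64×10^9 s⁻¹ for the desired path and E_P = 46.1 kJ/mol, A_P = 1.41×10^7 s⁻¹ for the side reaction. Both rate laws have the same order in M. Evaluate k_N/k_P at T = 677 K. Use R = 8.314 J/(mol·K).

k_N/k_P = (A_N/A_P)·exp[−(E_N−E_P)/(RT)] = (A_N/A_P)·exp[(E_P−E_N)/(RT)].
(E_P−E_N)/(RT) = (46.1−86.9)×10³/(8.314×677) = -40800/5629 = -7.249.
k_N/k_P = (7.64×10^9/1.41×10^7)·exp(-7.249) = 541.8 × 7.111×10^-4 = 0.385.
Since E_N > E_P, raising the temperature improves selectivity toward N.

0.385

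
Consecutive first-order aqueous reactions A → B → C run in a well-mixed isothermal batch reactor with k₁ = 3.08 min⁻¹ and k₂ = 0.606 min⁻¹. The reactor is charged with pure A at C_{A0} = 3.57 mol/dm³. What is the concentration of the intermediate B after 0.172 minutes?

The intermediate concentration in a first-order A→B→C sequence is C_B = k₁C_{A0}(e^(−k₁t) − e^(−k₂t))/(k₂−k₁).
e^(−k₁t) = e^(−3.08×0.172) = e^(−0.5298) = 0.5887; e^(−k₂t) = e^(−0.1042) = 0.9010.
C_B = 3.08×3.57/(0.606−3.08) × (0.5887−0.9010) = (-4.444)×(-0.3123) = 1.388 mol/dm³.

1.39 mol/dm³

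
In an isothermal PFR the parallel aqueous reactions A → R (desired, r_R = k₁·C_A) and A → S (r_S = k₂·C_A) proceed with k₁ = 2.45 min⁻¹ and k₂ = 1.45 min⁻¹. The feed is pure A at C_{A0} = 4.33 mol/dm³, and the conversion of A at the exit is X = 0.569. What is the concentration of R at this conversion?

C_A = C_{A0}(1−X) = 1.866 mol/dm³.
Both paths are first order in A, so the instantaneous fraction to R is constant: dC_R/d(−C_A) = k₁/(k₁+k₂) = 0.6282.
C_R = 0.6282·(C_{A0}−C_A) = 0.6282×2.464 = 1.55 mol/dm³.

1.55 mol/dm³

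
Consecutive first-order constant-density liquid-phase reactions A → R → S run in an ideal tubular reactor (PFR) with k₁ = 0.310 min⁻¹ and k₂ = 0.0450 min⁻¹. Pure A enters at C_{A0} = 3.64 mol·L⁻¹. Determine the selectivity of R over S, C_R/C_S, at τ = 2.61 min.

The intermediate concentration in a first-order A→B→C sequence is C_R = k₁C_{A0}(e^(−k₁τ) − e^(−k₂τ))/(k₂−k₁).
e^(−k₁τ) = e^(−0.310×2.61) = e^(−0.8091) = 0.4453; e^(−k₂τ) = e^(−0.1174) = 0.8892.
C_R = 0.310×3.64/(0.0450−0.310) × (0.4453−0.8892) = (-4.258)×(-0.4439) = 1.890 mol·L⁻¹.
C_A = C_{A0}e^(−k₁τ) = 1.621 mol·L⁻¹, so C_S = C_{A0}−C_A−C_R = 0.1290 mol·L⁻¹; C_R/C_S = 14.7.

14.7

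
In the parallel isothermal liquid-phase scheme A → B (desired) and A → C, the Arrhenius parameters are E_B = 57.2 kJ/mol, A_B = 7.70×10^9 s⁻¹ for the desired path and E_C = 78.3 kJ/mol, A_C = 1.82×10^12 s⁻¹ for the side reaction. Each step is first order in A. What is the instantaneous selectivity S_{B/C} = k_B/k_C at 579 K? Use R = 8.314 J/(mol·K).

With equal orders, S_{B/C} = k_B/k_C = (A_B/A_C)·exp[(E_C−E_B)/(RT)].
(E_C−E_B)/(RT) = (78.3−57.2)×10³/(8.314×579) = 21100/4814 = 4.383.
k_B/k_C = (7.70×10^9/1.82×10^12)·exp(4.383) = 0.004231 × 80.10 = 0.339.

0.339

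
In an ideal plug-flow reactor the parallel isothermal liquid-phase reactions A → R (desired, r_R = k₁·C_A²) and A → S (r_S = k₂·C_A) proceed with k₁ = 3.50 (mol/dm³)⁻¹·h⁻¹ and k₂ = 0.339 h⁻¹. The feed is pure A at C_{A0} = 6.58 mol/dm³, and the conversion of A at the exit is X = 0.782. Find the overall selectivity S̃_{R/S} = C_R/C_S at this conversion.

C_A = C_{A0}(1−X) = 1.434 mol/dm³.
Along a PFR/batch, dC_S/dC_A = −r_S/(r_R+r_S) = −k₂/(k₂+k₁·C_A).
Integrating from C_{A0} to C_A: C_S = (0.339/3.50)·ln[(0.339+3.50·6.58)/(0.339+3.50·1.43)] = 0.09686·ln(23.37/5.360) = 0.1426 mol/dm³.
Then C_R = (C_{A0}−C_A) − C_S = 5.146 − 0.1426 = 5.003 mol/dm³.
S̃_{R/S} = C_R/C_S = 5.003/0.1426 = 35.1.

35.1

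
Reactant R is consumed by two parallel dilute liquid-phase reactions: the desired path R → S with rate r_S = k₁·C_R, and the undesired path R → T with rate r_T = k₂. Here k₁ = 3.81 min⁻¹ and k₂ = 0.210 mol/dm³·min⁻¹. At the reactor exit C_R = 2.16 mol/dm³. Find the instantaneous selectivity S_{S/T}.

S_{S/T} = r_S/r_T = (k₁·C_R)/(k₂) = (k₁/k₂)·C_R.
= (3.81×2.160) / (0.210) = 8.230/0.2100 = 39.2.
Since the desired path is higher order in R, keeping C_R high (PFR or concentrated feed) favours S.

39.2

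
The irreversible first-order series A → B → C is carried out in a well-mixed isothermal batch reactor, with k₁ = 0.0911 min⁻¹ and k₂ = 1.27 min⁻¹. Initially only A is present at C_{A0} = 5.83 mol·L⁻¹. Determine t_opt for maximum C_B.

2.23 min

The intermediate peaks when r₁ = r₂, i.e. k₁e^(−k₁t) = k₂e^(−k₂t), giving t_opt = ln(k₂/k₁)/(k₂−k₁).
= ln(1.27/0.0911)/(1.27−0.0911) = ln(13.94)/1.179 = 2.635/1.179 = 2.23 min.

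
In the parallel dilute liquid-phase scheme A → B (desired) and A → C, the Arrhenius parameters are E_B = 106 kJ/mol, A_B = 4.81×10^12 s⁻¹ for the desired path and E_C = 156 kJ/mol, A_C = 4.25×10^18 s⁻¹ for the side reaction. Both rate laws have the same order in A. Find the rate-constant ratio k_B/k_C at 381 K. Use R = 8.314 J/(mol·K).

k_B/k_C = (A_B/A_C)·exp[−(E_B−E_C)/(RT)] = (A_B/A_C)·exp[(E_C−E_B)/(RT)].
(E_C−E_B)/(RT) = (156−106)×10³/(8.314×381) = 50000/3168 = 15.78.
k_B/k_C = (4.81×10^12/4.25×10^18)·exp(15.78) = 1.132×10^-6 × 7.165×10^6 = 8.11.
Since E_B < E_C, lowering the temperature improves selectivity toward B.

8.11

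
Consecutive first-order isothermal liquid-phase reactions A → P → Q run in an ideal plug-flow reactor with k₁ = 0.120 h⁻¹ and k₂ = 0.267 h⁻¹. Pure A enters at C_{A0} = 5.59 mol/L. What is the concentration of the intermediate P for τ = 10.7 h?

For first-order series with pure A initially, C_P(τ) = k₁C_{A0}/(k₂−k₁)·(e^(−k₁τ) − e^(−k₂τ)).
e^(−k₁τ) = e^(−0.120×10.7) = e^(−1.284) = 0.2769; e^(−k₂τ) = e^(−2.857) = 0.05745.
C_P = 0.120×5.59/(0.267−0.120) × (0.2769−0.05745) = 4.563×0.2195 = 1.002 mol/L.

1.00 mol/L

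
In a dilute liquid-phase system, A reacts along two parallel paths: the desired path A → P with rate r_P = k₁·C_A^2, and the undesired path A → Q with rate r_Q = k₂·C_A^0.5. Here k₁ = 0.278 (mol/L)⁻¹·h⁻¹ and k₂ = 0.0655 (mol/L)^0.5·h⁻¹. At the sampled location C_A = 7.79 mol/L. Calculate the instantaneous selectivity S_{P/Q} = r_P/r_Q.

S_{P/Q} = r_P/r_Q = (k₁·C_A^2)/(k₂·C_A^0.5) = (k₁/k₂)·C_A^1.5.
= (0.278×7.790^2) / (0.0655×7.790^0.5) = 16.87/0.1828 = 92.3.

92.3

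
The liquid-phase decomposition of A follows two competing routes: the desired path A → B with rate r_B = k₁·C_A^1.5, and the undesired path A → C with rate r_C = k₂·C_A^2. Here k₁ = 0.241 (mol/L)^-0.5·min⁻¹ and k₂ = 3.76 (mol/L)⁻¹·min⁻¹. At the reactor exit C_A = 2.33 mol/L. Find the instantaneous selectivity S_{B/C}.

0.0420

S_{B/C} = r_B/r_C = (k₁·C_A^1.5)/(k₂·C_A^2) = (k₁/k₂)·C_A^-0.5.
= (0.241×2.330^1.5) / (3.76×2.330^2) = 0.8571/20.41 = 0.0420.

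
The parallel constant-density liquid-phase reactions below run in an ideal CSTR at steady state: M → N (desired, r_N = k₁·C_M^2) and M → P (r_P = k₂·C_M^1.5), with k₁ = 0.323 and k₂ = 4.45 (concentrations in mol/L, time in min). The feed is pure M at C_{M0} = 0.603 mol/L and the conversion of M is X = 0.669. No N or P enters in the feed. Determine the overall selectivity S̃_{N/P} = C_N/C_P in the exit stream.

Exit C_M = C_{M0}(1−X) = 0.603×0.331 = 0.1996 mol/L.
In a CSTR the entire volume is at exit conditions, so r_N = 0.323×0.1996^2 = 0.01287 and r_P = 4.45×0.1996^1.5 = 0.3968.
Overall selectivity = C_N/C_P = r_Nτ/(r_Pτ) = r_N/r_P = 0.0324.

0.0324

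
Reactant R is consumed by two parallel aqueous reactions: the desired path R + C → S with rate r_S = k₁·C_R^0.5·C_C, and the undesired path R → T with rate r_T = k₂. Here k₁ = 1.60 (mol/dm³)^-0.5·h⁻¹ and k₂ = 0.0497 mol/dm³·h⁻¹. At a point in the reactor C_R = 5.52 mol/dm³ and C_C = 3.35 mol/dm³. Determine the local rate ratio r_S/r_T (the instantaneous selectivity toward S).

S_{S/T} = r_S/r_T = (k₁·C_R^0.5·C_C)/(k₂) = (k₁/k₂)·C_R^0.5·C_C.
= (1.60×5.520^0.5×3.350) / (0.0497) = 12.59/0.04970 = 253.
Since the desired path is higher order in R, keeping C_R high (PFR or concentrated feed) favours S.

253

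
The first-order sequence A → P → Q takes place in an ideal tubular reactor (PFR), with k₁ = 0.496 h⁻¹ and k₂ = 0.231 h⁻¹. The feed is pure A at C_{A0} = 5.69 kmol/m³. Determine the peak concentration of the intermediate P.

2.92 kmol/m³

At the optimum, C_{P,max}/C_{A0} = (k₁/k₂)^[k₂/(k₂−k₁)].
= (0.496/0.231)^(0.231/(0.231−0.496)) = (2.147)^(-0.8717) = 0.5137.
C_{P,max} = 0.5137×5.69 = 2.92 kmol/m³.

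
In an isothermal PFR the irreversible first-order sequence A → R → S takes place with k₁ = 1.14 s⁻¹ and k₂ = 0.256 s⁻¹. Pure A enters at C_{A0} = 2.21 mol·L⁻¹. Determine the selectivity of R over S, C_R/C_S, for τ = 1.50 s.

Solving the coupled first-order balances gives C_R(τ) = [k₁/(k₂−k₁)]·C_{A0}·(e^(−k₁τ) − e^(−k₂τ)).
e^(−k₁τ) = e^(−1.14×1.50) = e^(−1.710) = 0.1809; e^(−k₂τ) = e^(−0.3840) = 0.6811.
C_R = 1.14×2.21/(0.256−1.14) × (0.1809−0.6811) = (-2.850)×(-0.5003) = 1.426 mol·L⁻¹.
C_A = C_{A0}e^(−k₁τ) = 0.3997 mol·L⁻¹, so C_S = C_{A0}−C_A−C_R = 0.3845 mol·L⁻¹; C_R/C_S = 3.71.

3.71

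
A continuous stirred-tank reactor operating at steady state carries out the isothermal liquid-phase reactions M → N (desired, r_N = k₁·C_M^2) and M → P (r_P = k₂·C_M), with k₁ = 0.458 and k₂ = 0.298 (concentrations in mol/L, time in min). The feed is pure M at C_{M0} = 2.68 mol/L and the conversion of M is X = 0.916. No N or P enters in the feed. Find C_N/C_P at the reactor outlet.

Exit C_M = C_{M0}(1−X) = 2.68×0.0840 = 0.2251 mol/L.
A CSTR operates uniformly at the exit composition, giving r_N = 0.02321 and r_P = 0.06709 (each k·C_M^n at C_M = 0.2251).
Overall selectivity = C_N/C_P = r_Nτ/(r_Pτ) = r_N/r_P = 0.346.

0.346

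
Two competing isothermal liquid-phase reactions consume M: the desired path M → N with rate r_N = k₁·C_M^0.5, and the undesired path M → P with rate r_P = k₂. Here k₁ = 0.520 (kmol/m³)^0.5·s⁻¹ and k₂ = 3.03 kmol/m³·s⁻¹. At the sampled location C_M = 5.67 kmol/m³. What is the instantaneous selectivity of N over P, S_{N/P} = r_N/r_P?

S_{N/P} = r_N/r_P = (k₁·C_M^0.5)/(k₂) = (k₁/k₂)·C_M^0.5.
= (0.520×5.670^0.5) / (3.03) = 1.238/3.030 = 0.409.

0.409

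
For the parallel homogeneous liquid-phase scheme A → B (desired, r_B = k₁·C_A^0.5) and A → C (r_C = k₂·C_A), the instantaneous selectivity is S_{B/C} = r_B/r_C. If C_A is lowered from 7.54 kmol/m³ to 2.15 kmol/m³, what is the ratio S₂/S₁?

S_{B/C} = (k₁/k₂)·C_A^-0.5, so S₂/S₁ = (C_{A,2}/C_{A,1})^-0.5.
= (2.15/7.54)^(-0.5) = (0.2851)^(-0.5) = 1.87.

1.87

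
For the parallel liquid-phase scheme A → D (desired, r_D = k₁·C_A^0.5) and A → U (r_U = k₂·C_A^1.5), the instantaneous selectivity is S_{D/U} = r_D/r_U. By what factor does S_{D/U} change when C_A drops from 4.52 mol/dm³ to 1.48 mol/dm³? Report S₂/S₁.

3.05

S_{D/U} = (k₁/k₂)·C_A⁻¹, so S₂/S₁ = (C_{A,2}/C_{A,1})⁻¹.
= 4.52/1.48 = 3.05.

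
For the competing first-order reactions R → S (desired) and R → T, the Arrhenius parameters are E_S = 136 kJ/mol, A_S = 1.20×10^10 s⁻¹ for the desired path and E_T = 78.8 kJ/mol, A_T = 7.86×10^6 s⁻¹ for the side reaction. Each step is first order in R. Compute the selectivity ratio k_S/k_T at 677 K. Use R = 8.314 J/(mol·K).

Since both paths have the same order in R, the concentration cancels and S_{S/T} = k_S/k_T = (A_S/A_T)·exp[(E_T−E_S)/(RT)].
(E_T−E_S)/(RT) = (78.8−136)×10³/(8.314×677) = -57200/5629 = -10.16.
k_S/k_T = (1.20×10^10/7.86×10^6)·exp(-10.16) = 1527 × 3.859×10^-5 = 0.0589.
Since E_S > E_T, raising the temperature improves selectivity toward S.

0.0589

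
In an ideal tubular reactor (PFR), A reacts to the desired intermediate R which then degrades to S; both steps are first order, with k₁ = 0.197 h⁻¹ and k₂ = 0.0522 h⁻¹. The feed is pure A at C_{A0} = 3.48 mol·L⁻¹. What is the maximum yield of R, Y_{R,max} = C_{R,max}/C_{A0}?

For a first-order series the maximum intermediate yield is C_{R,max}/C_{A0} = (k₁/k₂)^[k₂/(k₂−k₁)].
= (0.197/0.0522)^(0.0522/(0.0522−0.197)) = (3.774)^(-0.3605) = 0.6195.

0.620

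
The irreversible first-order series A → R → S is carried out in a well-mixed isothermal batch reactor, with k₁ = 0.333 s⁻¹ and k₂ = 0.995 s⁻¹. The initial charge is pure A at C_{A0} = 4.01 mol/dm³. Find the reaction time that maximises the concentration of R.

1.65 s

Setting dC_R/dt = 0 gives t_opt = ln(k₂/k₁)/(k₂−k₁).
= ln(0.995/0.333)/(0.995−0.333) = ln(2.988)/0.6620 = 1.095/0.6620 = 1.65 s.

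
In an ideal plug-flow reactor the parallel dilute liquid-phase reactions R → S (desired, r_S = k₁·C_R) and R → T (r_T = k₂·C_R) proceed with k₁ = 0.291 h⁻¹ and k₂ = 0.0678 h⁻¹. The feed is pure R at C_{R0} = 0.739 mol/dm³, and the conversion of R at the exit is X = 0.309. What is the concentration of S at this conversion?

0.185 mol/dm³

C_R = C_{R0}(1−X) = 0.5106 mol/dm³.
Both paths are first order in R, so the instantaneous fraction to S is constant: dC_S/d(−C_R) = k₁/(k₁+k₂) = 0.8110.
C_S = 0.8110·(C_{R0}−C_R) = 0.8110×0.2284 = 0.185 mol/dm³.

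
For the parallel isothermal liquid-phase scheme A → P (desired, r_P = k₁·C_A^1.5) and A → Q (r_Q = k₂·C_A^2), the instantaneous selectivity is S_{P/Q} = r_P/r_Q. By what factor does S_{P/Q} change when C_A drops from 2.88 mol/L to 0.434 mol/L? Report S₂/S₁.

S_{P/Q} = (k₁/k₂)·C_A^-0.5, so S₂/S₁ = (C_{A,2}/C_{A,1})^-0.5.
= (0.434/2.88)^(-0.5) = (0.1507)^(-0.5) = 2.58.
Selectivity toward P rises as C_A falls — low-concentration operation is favoured.

2.58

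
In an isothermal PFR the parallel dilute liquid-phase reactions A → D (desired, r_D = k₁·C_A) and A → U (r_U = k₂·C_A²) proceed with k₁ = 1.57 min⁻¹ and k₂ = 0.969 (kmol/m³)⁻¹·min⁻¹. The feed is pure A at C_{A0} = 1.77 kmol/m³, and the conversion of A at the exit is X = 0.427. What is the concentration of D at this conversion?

0.409 kmol/m³

C_A = C_{A0}(1−X) = 1.014 kmol/m³.
Along a PFR/batch, dC_D/dC_A = −r_D/(r_D+r_U) = −k₁/(k₁+k₂·C_A).
Integrating from C_{A0} to C_A: C_D = (1.57/0.969)·ln[(1.57+0.969·1.77)/(1.57+0.969·1.01)] = 1.620·ln(3.285/2.553) = 0.4087 kmol/m³.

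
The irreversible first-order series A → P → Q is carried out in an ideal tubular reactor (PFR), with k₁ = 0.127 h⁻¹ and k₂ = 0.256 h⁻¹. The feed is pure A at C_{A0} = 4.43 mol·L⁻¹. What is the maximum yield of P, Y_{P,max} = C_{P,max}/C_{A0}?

For a first-order series the maximum intermediate yield is C_{P,max}/C_{A0} = (k₁/k₂)^[k₂/(k₂−k₁)].
= (0.127/0.256)^(0.256/(0.256−0.127)) = (0.4961)^(1.984) = 0.2488.

0.249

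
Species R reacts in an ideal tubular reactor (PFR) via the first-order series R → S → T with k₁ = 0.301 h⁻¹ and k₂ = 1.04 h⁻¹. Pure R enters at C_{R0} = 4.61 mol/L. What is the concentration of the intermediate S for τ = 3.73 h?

The intermediate concentration in a first-order A→B→C sequence is C_S = k₁C_{R0}(e^(−k₁τ) − e^(−k₂τ))/(k₂−k₁).
e^(−k₁τ) = e^(−0.301×3.73) = e^(−1.123) = 0.3254; e^(−k₂τ) = e^(−3.879) = 0.02067.
C_S = 0.301×4.61/(1.04−0.301) × (0.3254−0.02067) = 1.878×0.3047 = 0.5722 mol/L.

0.572 mol/L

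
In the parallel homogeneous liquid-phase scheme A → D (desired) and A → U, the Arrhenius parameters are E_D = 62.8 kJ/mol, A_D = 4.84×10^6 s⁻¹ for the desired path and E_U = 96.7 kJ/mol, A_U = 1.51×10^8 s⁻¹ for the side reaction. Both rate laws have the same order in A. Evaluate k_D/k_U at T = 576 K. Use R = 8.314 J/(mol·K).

With equal orders, S_{D/U} = k_D/k_U = (A_D/A_U)·exp[(E_U−E_D)/(RT)].
(E_U−E_D)/(RT) = (96.7−62.8)×10³/(8.314×576) = 33900/4789 = 7.079.
k_D/k_U = (4.84×10^6/1.51×10^8)·exp(7.079) = 0.03205 × 1187 = 38.0.

38.0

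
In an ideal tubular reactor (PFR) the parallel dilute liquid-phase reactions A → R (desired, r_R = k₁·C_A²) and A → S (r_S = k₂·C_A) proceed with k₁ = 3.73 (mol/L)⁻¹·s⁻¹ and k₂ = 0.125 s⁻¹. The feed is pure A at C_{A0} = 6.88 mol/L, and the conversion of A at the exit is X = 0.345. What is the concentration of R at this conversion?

C_A = C_{A0}(1−X) = 4.506 mol/L.
Along a PFR/batch, dC_S/dC_A = −r_S/(r_R+r_S) = −k₂/(k₂+k₁·C_A).
Integrating from C_{A0} to C_A: C_S = (0.125/3.73)·ln[(0.125+3.73·6.88)/(0.125+3.73·4.51)] = 0.03351·ln(25.79/16.93) = 0.01409 mol/L.
Then C_R = (C_{A0}−C_A) − C_S = 2.374 − 0.01409 = 2.360 mol/L.

2.36 mol/L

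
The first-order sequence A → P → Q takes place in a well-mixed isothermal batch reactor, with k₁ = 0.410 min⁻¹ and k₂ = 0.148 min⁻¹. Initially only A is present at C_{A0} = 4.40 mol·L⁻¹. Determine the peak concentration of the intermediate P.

2.47 mol·L⁻¹

For a first-order series the maximum intermediate yield is C_{P,max}/C_{A0} = (k₁/k₂)^[k₂/(k₂−k₁)].
= (0.410/0.148)^(0.148/(0.148−0.410)) = (2.770)^(-0.5649) = 0.5624.
C_{P,max} = 0.5624×4.40 = 2.47 mol·L⁻¹.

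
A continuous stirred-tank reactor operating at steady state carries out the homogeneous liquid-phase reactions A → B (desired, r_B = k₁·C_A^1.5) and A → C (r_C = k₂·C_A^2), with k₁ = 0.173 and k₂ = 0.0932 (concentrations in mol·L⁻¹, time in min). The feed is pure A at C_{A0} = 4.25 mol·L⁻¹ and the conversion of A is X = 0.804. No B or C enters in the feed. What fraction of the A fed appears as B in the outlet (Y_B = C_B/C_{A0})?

0.539

Exit C_A = C_{A0}(1−X) = 4.25×0.196 = 0.8330 mol·L⁻¹.
In a CSTR the entire volume is at exit conditions, so r_B = 0.173×0.8330^1.5 = 0.1315 and r_C = 0.0932×0.8330^2 = 0.06467.
Fraction of consumed A going to B: r_B/(r_B+r_C) = 0.6704.
C_B = 0.6704·C_{A0}·X = 0.6704×4.25×0.804 = 2.29 mol·L⁻¹; Y_B = C_B/C_{A0} = 0.539.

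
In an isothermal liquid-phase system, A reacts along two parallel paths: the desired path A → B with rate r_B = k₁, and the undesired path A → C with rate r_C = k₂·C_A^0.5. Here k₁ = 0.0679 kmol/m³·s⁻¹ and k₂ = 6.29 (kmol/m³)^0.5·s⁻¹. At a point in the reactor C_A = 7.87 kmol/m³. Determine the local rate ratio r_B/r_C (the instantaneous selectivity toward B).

0.00385

S_{B/C} = r_B/r_C = (k₁)/(k₂·C_A^0.5) = (k₁/k₂)·C_A^-0.5.
= (0.0679) / (6.29×7.870^0.5) = 0.06790/17.65 = 0.00385.
The undesired path is higher order in A, so low C_A (CSTR or dilute feed) favours B.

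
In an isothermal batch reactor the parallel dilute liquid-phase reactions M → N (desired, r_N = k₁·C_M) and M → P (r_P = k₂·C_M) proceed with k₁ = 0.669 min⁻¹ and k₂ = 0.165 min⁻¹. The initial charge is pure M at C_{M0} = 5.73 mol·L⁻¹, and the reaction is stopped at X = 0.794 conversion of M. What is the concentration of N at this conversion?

3.65 mol·L⁻¹

C_M = C_{M0}(1−X) = 1.180 mol·L⁻¹.
Both paths are first order in M, so the instantaneous fraction to N is constant: dC_N/d(−C_M) = k₁/(k₁+k₂) = 0.8022.
C_N = 0.8022·(C_{M0}−C_M) = 0.8022×4.550 = 3.65 mol·L⁻¹.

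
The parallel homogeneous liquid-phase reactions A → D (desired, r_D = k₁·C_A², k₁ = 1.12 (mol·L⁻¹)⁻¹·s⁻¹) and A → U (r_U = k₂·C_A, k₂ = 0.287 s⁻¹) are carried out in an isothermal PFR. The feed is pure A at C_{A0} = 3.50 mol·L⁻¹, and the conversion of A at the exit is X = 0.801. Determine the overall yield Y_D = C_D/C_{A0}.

C_A = C_{A0}(1−X) = 0.6965 mol·L⁻¹.
Along a PFR/batch, dC_U/dC_A = −r_U/(r_D+r_U) = −k₂/(k₂+k₁·C_A).
Integrating from C_{A0} to C_A: C_U = (0.287/1.12)·ln[(0.287+1.12·3.50)/(0.287+1.12·0.696)] = 0.2562·ln(4.207/1.067) = 0.3515 mol·L⁻¹.
Then C_D = (C_{A0}−C_A) − C_U = 2.804 − 0.3515 = 2.452 mol·L⁻¹.
Y_D = C_D/C_{A0} = 2.452/3.50 = 0.701.

0.701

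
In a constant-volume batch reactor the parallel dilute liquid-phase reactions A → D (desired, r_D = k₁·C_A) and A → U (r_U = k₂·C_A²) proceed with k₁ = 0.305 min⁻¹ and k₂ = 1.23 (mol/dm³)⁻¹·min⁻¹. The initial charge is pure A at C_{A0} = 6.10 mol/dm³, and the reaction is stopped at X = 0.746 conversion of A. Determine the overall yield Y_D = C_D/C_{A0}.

0.0513

C_A = C_{A0}(1−X) = 1.549 mol/dm³.
Along a PFR/batch, dC_D/dC_A = −r_D/(r_D+r_U) = −k₁/(k₁+k₂·C_A).
Integrating from C_{A0} to C_A: C_D = (0.305/1.23)·ln[(0.305+1.23·6.10)/(0.305+1.23·1.55)] = 0.2480·ln(7.808/2.211) = 0.3129 mol/dm³.
Y_D = C_D/C_{A0} = 0.3129/6.10 = 0.0513.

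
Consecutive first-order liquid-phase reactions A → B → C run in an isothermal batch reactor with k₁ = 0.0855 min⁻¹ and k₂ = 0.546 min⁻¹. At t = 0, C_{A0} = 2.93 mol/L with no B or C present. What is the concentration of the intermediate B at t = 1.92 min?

For first-order series with pure A initially, C_B(t) = k₁C_{A0}/(k₂−k₁)·(e^(−k₁t) − e^(−k₂t)).
e^(−k₁t) = e^(−0.0855×1.92) = e^(−0.1642) = 0.8486; e^(−k₂t) = e^(−1.048) = 0.3505.
C_B = 0.0855×2.93/(0.546−0.0855) × (0.8486−0.3505) = 0.5440×0.4981 = 0.2710 mol/L.

0.271 mol/L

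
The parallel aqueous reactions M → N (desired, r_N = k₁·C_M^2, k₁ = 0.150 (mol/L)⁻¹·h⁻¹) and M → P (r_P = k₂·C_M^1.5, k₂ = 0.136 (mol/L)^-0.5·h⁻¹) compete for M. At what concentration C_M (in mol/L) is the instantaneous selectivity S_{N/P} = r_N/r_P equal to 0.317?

0.0826 mol/L

S_{N/P} = (k₁/k₂)·C_M^0.5 ⇒ C_M = (S·k₂/k₁)^(2).
= (0.317×0.136/0.150)^(2) = (0.2874)^(2) = 0.0826 mol/L.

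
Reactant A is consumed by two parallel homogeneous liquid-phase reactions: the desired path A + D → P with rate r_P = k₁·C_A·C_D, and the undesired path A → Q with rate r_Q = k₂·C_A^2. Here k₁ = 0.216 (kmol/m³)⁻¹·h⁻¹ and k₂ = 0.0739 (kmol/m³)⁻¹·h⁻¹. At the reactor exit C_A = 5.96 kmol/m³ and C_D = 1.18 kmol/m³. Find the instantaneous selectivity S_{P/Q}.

S_{P/Q} = r_P/r_Q = (k₁·C_A·C_D)/(k₂·C_A^2) = (k₁/k₂)·C_A⁻¹·C_D.
= (0.216×5.960×1.180) / (0.0739×5.960^2) = 1.519/2.625 = 0.579.

0.579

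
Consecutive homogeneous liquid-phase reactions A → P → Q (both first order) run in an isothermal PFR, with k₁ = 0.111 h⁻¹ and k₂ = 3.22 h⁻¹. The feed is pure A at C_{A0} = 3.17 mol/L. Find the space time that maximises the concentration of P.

The intermediate peaks when r₁ = r₂, i.e. k₁e^(−k₁τ) = k₂e^(−k₂τ), giving τ_opt = ln(k₂/k₁)/(k₂−k₁).
= ln(3.22/0.111)/(3.22−0.111) = ln(29.01)/3.109 = 3.368/3.109 = 1.08 h.

1.08 h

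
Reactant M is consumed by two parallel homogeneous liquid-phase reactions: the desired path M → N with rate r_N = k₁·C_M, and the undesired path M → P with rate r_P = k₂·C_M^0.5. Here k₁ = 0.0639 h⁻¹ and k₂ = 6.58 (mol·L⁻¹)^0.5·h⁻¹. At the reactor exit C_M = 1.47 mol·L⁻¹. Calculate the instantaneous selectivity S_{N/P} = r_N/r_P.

S_{N/P} = r_N/r_P = (k₁·C_M)/(k₂·C_M^0.5) = (k₁/k₂)·C_M^0.5.
= (0.0639×1.470) / (6.58×1.470^0.5) = 0.09393/7.978 = 0.0118.
Since the desired path is higher order in M, keeping C_M high (PFR or concentrated feed) favours N.

0.0118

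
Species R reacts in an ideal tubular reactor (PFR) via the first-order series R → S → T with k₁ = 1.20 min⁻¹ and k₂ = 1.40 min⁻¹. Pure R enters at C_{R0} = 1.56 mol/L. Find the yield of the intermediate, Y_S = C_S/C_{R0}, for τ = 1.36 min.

The intermediate concentration in a first-order A→B→C sequence is C_S = k₁C_{R0}(e^(−k₁τ) − e^(−k₂τ))/(k₂−k₁).
e^(−k₁τ) = e^(−1.20×1.36) = e^(−1.632) = 0.1955; e^(−k₂τ) = e^(−1.904) = 0.1490.
C_S = 1.20×1.56/(1.40−1.20) × (0.1955−0.1490) = 9.360×0.04657 = 0.4359 mol/L.
Y_S = C_S/C_{R0} = 0.4359/1.56 = 0.279.

0.279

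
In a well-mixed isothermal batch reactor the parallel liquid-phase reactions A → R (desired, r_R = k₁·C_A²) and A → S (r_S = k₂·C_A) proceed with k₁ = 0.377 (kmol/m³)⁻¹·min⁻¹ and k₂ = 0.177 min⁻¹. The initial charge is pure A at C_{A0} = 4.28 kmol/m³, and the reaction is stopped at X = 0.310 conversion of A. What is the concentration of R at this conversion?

C_A = C_{A0}(1−X) = 2.953 kmol/m³.
Along a PFR/batch, dC_S/dC_A = −r_S/(r_R+r_S) = −k₂/(k₂+k₁·C_A).
Integrating from C_{A0} to C_A: C_S = (0.177/0.377)·ln[(0.177+0.377·4.28)/(0.177+0.377·2.95)] = 0.4695·ln(1.791/1.290) = 0.1538 kmol/m³.
Then C_R = (C_{A0}−C_A) − C_S = 1.327 − 0.1538 = 1.173 kmol/m³.

1.17 kmol/m³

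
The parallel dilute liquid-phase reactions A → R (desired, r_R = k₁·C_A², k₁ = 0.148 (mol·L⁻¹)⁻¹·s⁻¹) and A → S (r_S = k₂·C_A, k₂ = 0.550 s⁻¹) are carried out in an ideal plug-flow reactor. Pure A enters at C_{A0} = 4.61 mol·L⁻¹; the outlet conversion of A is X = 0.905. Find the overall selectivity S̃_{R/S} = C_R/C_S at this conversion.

C_A = C_{A0}(1−X) = 0.4379 mol·L⁻¹.
Along a PFR/batch, dC_S/dC_A = −r_S/(r_R+r_S) = −k₂/(k₂+k₁·C_A).
Integrating from C_{A0} to C_A: C_S = (0.550/0.148)·ln[(0.550+0.148·4.61)/(0.550+0.148·0.438)] = 3.716·ln(1.232/0.6148) = 2.584 mol·L⁻¹.
Then C_R = (C_{A0}−C_A) − C_S = 4.172 − 2.584 = 1.588 mol·L⁻¹.
S̃_{R/S} = C_R/C_S = 1.588/2.584 = 0.615.

0.615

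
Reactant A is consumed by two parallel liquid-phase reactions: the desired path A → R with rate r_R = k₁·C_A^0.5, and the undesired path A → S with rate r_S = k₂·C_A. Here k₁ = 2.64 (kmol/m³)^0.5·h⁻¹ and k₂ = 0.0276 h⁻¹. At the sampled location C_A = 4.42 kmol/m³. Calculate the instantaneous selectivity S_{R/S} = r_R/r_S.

S_{R/S} = r_R/r_S = (k₁·C_A^0.5)/(k₂·C_A) = (k₁/k₂)·C_A^-0.5.
= (2.64×4.420^0.5) / (0.0276×4.420) = 5.550/0.1220 = 45.5.

45.5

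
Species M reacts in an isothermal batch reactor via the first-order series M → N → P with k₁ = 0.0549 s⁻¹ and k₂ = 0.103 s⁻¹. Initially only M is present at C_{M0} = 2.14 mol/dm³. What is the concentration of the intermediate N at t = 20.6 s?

The intermediate concentration in a first-order A→B→C sequence is C_N = k₁C_{M0}(e^(−k₁t) − e^(−k₂t))/(k₂−k₁).
e^(−k₁t) = e^(−0.0549×20.6) = e^(−1.131) = 0.3227; e^(−k₂t) = e^(−2.122) = 0.1198.
C_N = 0.0549×2.14/(0.103−0.0549) × (0.3227−0.1198) = 2.443×0.2029 = 0.4956 mol/dm³.

0.496 mol/dm³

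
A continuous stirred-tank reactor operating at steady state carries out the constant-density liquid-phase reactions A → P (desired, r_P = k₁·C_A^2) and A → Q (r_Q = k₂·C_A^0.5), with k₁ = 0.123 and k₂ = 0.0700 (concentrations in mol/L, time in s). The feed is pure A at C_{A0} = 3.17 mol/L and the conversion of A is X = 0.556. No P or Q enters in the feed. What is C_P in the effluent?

Exit C_A = C_{A0}(1−X) = 3.17×0.444 = 1.407 mol/L.
Rates in a CSTR are evaluated at the outlet concentration: r_P = 0.123×1.407^2 = 0.2437, r_Q = 0.0700×1.407^0.5 = 0.08305.
Fraction of consumed A going to P: r_P/(r_P+r_Q) = 0.7458.
C_P = 0.7458·C_{A0}·X = 0.7458×3.17×0.556 = 1.31 mol/L.

1.31 mol/L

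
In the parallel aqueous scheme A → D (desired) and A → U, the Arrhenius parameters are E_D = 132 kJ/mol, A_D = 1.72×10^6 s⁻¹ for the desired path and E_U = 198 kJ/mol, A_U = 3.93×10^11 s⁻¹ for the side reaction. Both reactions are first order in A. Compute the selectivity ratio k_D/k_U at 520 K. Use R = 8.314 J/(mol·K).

With equal orders, S_{D/U} = k_D/k_U = (A_D/A_U)·exp[(E_U−E_D)/(RT)].
(E_U−E_D)/(RT) = (198−132)×10³/(8.314×520) = 66000/4323 = 15.27.
k_D/k_U = (1.72×10^6/3.93×10^11)·exp(15.27) = 4.377×10^-6 × 4.266×10^6 = 18.7.

18.7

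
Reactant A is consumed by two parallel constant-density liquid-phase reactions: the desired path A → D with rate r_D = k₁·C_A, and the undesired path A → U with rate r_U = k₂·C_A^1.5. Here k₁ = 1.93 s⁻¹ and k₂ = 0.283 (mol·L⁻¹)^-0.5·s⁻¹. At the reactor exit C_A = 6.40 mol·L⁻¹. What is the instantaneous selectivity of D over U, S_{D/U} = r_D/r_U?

S_{D/U} = r_D/r_U = (k₁·C_A)/(k₂·C_A^1.5) = (k₁/k₂)·C_A^-0.5.
= (1.93×6.400) / (0.283×6.400^1.5) = 12.35/4.582 = 2.70.
The undesired path is higher order in A, so low C_A (CSTR or dilute feed) favours D.

2.70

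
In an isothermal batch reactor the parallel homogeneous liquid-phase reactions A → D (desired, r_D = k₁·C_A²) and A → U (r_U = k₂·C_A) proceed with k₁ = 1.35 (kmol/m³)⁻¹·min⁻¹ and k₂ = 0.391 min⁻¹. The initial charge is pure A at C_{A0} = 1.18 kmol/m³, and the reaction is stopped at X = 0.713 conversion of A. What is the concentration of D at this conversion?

C_A = C_{A0}(1−X) = 0.3387 kmol/m³.
Along a PFR/batch, dC_U/dC_A = −r_U/(r_D+r_U) = −k₂/(k₂+k₁·C_A).
Integrating from C_{A0} to C_A: C_U = (0.391/1.35)·ln[(0.391+1.35·1.18)/(0.391+1.35·0.339)] = 0.2896·ln(1.984/0.8482) = 0.2461 kmol/m³.
Then C_D = (C_{A0}−C_A) − C_U = 0.8413 − 0.2461 = 0.5952 kmol/m³.

0.595 kmol/m³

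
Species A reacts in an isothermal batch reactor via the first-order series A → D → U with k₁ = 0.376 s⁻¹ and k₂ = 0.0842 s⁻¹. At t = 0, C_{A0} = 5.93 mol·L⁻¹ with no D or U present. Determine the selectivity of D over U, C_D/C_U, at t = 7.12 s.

For first-order series with pure A initially, C_D(t) = k₁C_{A0}/(k₂−k₁)·(e^(−k₁t) − e^(−k₂t)).
e^(−k₁t) = e^(−0.376×7.12) = e^(−2.677) = 0.06876; e^(−k₂t) = e^(−0.5995) = 0.5491.
C_D = 0.376×5.93/(0.0842−0.376) × (0.06876−0.5491) = (-7.641)×(-0.4803) = 3.670 mol·L⁻¹.
C_A = C_{A0}e^(−k₁t) = 0.4078 mol·L⁻¹, so C_U = C_{A0}−C_A−C_D = 1.852 mol·L⁻¹; C_D/C_U = 1.98.

1.98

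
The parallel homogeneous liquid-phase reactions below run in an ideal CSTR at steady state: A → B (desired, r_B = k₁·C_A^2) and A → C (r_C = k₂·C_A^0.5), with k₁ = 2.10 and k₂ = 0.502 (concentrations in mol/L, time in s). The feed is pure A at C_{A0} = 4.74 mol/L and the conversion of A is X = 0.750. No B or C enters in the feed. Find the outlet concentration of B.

3.00 mol/L

Exit C_A = C_{A0}(1−X) = 4.74×0.250 = 1.185 mol/L.
In a CSTR the entire volume is at exit conditions, so r_B = 2.10×1.185^2 = 2.949 and r_C = 0.502×1.185^0.5 = 0.5465.
Fraction of consumed A going to B: r_B/(r_B+r_C) = 0.8437.
C_B = 0.8437·C_{A0}·X = 0.8437×4.74×0.750 = 3.00 mol/L.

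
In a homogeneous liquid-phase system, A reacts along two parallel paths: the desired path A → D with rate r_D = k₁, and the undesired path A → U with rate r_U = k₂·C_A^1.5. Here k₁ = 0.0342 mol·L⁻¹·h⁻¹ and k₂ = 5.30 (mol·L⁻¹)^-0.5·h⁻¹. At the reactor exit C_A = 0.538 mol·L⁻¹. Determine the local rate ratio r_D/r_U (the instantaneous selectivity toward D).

0.0164

S_{D/U} = r_D/r_U = (k₁)/(k₂·C_A^1.5) = (k₁/k₂)·C_A^-1.5.
= (0.0342) / (5.30×0.5380^1.5) = 0.03420/2.091 = 0.0164.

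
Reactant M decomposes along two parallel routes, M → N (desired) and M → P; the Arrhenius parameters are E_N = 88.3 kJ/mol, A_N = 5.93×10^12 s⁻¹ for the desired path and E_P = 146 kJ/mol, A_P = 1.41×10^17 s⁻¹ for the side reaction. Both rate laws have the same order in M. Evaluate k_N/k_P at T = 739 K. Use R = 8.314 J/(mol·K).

k_N/k_P = (A_N/A_P)·exp[−(E_N−E_P)/(RT)] = (A_N/A_P)·exp[(E_P−E_N)/(RT)].
(E_P−E_N)/(RT) = (146−88.3)×10³/(8.314×739) = 57700/6144 = 9.391.
k_N/k_P = (5.93×10^12/1.41×10^17)·exp(9.391) = 4.206×10^-5 × 11983 = 0.504.
Since E_N < E_P, lowering the temperature improves selectivity toward N.

0.504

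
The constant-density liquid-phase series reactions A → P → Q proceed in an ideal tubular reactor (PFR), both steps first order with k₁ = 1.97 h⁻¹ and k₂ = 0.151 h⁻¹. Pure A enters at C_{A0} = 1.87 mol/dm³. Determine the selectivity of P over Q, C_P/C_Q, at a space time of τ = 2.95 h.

For first-order series with pure A initially, C_P(τ) = k₁C_{A0}/(k₂−k₁)·(e^(−k₁τ) − e^(−k₂τ)).
e^(−k₁τ) = e^(−1.97×2.95) = e^(−5.812) = 0.002993; e^(−k₂τ) = e^(−0.4455) = 0.6405.
C_P = 1.97×1.87/(0.151−1.97) × (0.002993−0.6405) = (-2.025)×(-0.6375) = 1.291 mol/dm³.
C_A = C_{A0}e^(−k₁τ) = 0.005597 mol/dm³, so C_Q = C_{A0}−C_A−C_P = 0.5732 mol/dm³; C_P/C_Q = 2.25.

2.25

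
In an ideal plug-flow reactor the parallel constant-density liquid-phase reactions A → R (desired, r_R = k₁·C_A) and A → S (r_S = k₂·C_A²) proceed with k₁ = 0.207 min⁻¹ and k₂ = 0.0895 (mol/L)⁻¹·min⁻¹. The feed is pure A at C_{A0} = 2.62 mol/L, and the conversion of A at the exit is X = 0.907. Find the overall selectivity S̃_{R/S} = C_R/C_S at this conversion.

C_A = C_{A0}(1−X) = 0.2437 mol/L.
Along a PFR/batch, dC_R/dC_A = −r_R/(r_R+r_S) = −k₁/(k₁+k₂·C_A).
Integrating from C_{A0} to C_A: C_R = (0.207/0.0895)·ln[(0.207+0.0895·2.62)/(0.207+0.0895·0.244)] = 2.313·ln(0.4415/0.2288) = 1.520 mol/L.
C_S = (C_{A0}−C_A)−C_R = 0.8562 mol/L; S̃_{R/S} = 1.520/0.8562 = 1.78.

1.78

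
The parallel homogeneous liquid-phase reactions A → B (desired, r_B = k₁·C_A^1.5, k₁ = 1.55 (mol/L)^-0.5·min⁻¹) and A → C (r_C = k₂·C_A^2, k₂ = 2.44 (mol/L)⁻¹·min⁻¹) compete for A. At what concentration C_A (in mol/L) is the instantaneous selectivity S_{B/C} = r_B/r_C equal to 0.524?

S_{B/C} = (k₁/k₂)·C_A^-0.5 ⇒ C_A = (S·k₂/k₁)^(-2).
= (0.524×2.44/1.55)^(-2) = (0.8249)^(-2) = 1.47 mol/L.

1.47 mol/L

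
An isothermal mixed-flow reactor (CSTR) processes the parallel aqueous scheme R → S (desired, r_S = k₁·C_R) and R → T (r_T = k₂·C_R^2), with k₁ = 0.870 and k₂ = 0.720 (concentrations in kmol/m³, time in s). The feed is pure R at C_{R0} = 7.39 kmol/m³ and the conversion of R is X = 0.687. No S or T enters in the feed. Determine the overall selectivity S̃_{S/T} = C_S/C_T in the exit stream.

Exit C_R = C_{R0}(1−X) = 7.39×0.313 = 2.313 kmol/m³.
Rates in a CSTR are evaluated at the outlet concentration: r_S = 0.870×2.313 = 2.012, r_T = 0.720×2.313^2 = 3.852.
Overall selectivity = C_S/C_T = r_Sτ/(r_Tτ) = r_S/r_T = 0.522.

0.522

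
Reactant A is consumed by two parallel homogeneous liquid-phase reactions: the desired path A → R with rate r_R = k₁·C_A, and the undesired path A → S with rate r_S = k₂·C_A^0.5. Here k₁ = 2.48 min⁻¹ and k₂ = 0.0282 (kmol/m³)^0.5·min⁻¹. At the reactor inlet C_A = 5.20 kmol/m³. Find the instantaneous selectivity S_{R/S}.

S_{R/S} = r_R/r_S = (k₁·C_A)/(k₂·C_A^0.5) = (k₁/k₂)·C_A^0.5.
= (2.48×5.200) / (0.0282×5.200^0.5) = 12.90/0.06431 = 201.

201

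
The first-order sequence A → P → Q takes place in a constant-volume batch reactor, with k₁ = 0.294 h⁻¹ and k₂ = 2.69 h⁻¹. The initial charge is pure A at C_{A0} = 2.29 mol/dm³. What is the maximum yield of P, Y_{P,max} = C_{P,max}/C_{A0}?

0.0833

At the optimum, C_{P,max}/C_{A0} = (k₁/k₂)^[k₂/(k₂−k₁)].
= (0.294/2.69)^(2.69/(2.69−0.294)) = (0.1093)^(1.123) = 0.08330.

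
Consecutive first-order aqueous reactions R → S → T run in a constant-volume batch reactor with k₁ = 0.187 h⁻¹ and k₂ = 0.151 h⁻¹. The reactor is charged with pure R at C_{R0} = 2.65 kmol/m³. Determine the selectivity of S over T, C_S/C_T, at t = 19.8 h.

The intermediate concentration in a first-order A→B→C sequence is C_S = k₁C_{R0}(e^(−k₁t) − e^(−k₂t))/(k₂−k₁).
e^(−k₁t) = e^(−0.187×19.8) = e^(−3.703) = 0.02466; e^(−k₂t) = e^(−2.990) = 0.05030.
C_S = 0.187×2.65/(0.151−0.187) × (0.02466−0.05030) = (-13.77)×(-0.02564) = 0.3529 kmol/m³.
C_R = C_{R0}e^(−k₁t) = 0.06535 kmol/m³, so C_T = C_{R0}−C_R−C_S = 2.232 kmol/m³; C_S/C_T = 0.158.

0.158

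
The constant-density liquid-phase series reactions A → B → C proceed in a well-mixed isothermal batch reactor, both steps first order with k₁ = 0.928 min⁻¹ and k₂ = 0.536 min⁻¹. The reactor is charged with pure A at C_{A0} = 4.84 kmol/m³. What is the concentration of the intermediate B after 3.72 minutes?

1.20 kmol/m³

For first-order series with pure A initially, C_B(t) = k₁C_{A0}/(k₂−k₁)·(e^(−k₁t) − e^(−k₂t)).
e^(−k₁t) = e^(−0.928×3.72) = e^(−3.452) = 0.03168; e^(−k₂t) = e^(−1.994) = 0.1362.
C_B = 0.928×4.84/(0.536−0.928) × (0.03168−0.1362) = (-11.46)×(-0.1045) = 1.197 kmol/m³.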